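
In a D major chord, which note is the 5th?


Major triad = root + major 3rd (4 semitones) + perfect 5th (7 semitones)
A triad on D stacks thirds, so the chord tones use letter names D-F-A
Root: D
Major 3rd above D: F#
Perfect 5th above D: A
The 5th = A


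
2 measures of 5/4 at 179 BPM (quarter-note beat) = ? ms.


Quarter-note beat duration = 60000 / 179 ms
Beats per measure (5/4) = 5
One measure = 5 × 60000 / 179 = 300000 / 179 ms
2 measures = 2 × 300000 / 179 = 600000 / 179
= 3352.0 ms


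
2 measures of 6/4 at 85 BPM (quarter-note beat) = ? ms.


Step by step:
Quarter-note beat duration = 60000 / 85 ms
Beats per measure (6/4) = 6
One measure = 6 × 60000 / 85 = 360000 / 85 ms
2 measures = 2 × 360000 / 85 = 720000 / 85
= 8470.6 ms


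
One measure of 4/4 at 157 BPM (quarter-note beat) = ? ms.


Quarter-note beat duration = 60000 / 157 ms
Beats per measure (4/4) = 4
One measure = 4 × 60000 / 157 = 240000 / 157 ms
= 1528.7 ms


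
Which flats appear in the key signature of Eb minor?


Reasoning:
Flat minor keys: A(0), D(1), G(2), C(3), F(4), Bb(5), Eb(6), Ab(7)
Eb minor has 6 flats
Order of flats: Bb Eb Ab Db Gb Cb Fb → first 6: Bb, Eb, Ab, Db, Gb, Cb
= Bb, Eb, Ab, Db, Gb, Cb


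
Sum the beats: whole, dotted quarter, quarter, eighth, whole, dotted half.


Let's work it out.
Beat values:
  whole = 4 beats
  dotted quarter = 1.5 beats
  quarter = 1 beat
  eighth = 0.5 beats
  whole = 4 beats
  dotted half = 3 beats
Sum = 4 + 1.5 + 1 + 0.5 + 4 + 3
= 14 beats


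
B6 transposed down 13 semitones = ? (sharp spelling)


B6: chromatic position 11 in octave 6 → absolute = 6×12 + 11 = 83
Transpose down 13: 83 - 13 = 70
70 = 5×12 + 10 → A# in octave 5
Result = A#5


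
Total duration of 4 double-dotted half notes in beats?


Step by step:
Base half note = 2 beats
Dot 1 adds half the previous value: +1
Dot 2 adds half the previous value: +1/2
One double-dotted half = 2 + 1 + 1/2 = 7/2
4 of them = 4 × 7/2 = 14
= 14 beats


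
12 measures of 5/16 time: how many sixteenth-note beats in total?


Time signature 5/16: the bottom number 16 means the sixteenth note gets one count
The top number 5 means 5 sixteenth-note beats per measure
Total = 5 × 12 measures
= 60 sixteenth-note beats


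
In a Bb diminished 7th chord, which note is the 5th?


Solution.
Diminished 7th chord = root + minor 3rd + diminished 5th + diminished 7th
Seventh chords stack in thirds, so the letter names are B-D-F-A
Root: Bb
Minor 3rd above Bb: Db
Diminished 5th above Bb: Fb
Diminished 7th above Bb: Abb
The 5th = Fb


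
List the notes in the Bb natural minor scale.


Natural minor scale pattern: W-H-W-W-H-W-W (2-1-2-2-1-2-2 semitones)
Starting from Bb:
  Bb + 2 semitones → C
  C + 1 semitone → Db
  Db + 2 semitones → Eb
  Eb + 2 semitones → F
  F + 1 semitone → Gb
  Gb + 2 semitones → Ab
  Ab + 2 semitones → Bb
Scale = Bb C Db Eb F Gb Ab


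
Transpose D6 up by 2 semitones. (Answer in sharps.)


D6: chromatic position 2 in octave 6 → absolute = 6×12 + 2 = 74
Transpose up 2: 74 + 2 = 76
76 = 6×12 + 4 → E in octave 6
Result = E6


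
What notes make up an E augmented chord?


Working:
Augmented triad = root + major 3rd (4 semitones) + augmented 5th (8 semitones)
A triad on E stacks thirds, so the chord tones use letter names E-G-B
Root: E
Major 3rd above E: G#
Augmented 5th above E: B#
Chord = E G# B#


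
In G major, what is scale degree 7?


Major scale pattern: W-W-H-W-W-W-H (2-2-1-2-2-2-1 semitones)
Starting from G:
  G + 2 semitones → A
  A + 2 semitones → B
  B + 1 semitone → C
  C + 2 semitones → D
  D + 2 semitones → E
  E + 2 semitones → F#
  F# + 1 semitone → G
Scale: G A B C D E F#
Degree 7 = F#


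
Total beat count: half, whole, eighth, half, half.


Beat values:
  half = 2 beats
  whole = 4 beats
  eighth = 0.5 beats
  half = 2 beats
  half = 2 beats
Sum = 2 + 4 + 0.5 + 2 + 2
= 10.5 beats


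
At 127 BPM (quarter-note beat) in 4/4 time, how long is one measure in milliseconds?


Step by step:
Quarter-note beat duration = 60000 / 127 ms
Beats per measure (4/4) = 4
One measure = 4 × 60000 / 127 = 240000 / 127 ms
= 1889.8 ms


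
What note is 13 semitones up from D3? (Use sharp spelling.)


Let's work it out.
D3: chromatic position 2 in octave 3 → absolute = 3×12 + 2 = 38
Transpose up 13: 38 + 13 = 51
51 = 4×12 + 3 → D# in octave 4
Result = D#4


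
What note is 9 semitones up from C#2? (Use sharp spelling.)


Working:
C#2: chromatic position 1 in octave 2 → absolute = 2×12 + 1 = 25
Transpose up 9: 25 + 9 = 34
34 = 2×12 + 10 → A# in octave 2
Result = A#2


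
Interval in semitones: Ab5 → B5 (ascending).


Let's work it out.
Absolute semitone position = octave×12 + chromatic position
Ab5: 5×12 + 8 = 68
B5: 5×12 + 11 = 71
Difference = 71 - 68 = 3
= 3 semitones


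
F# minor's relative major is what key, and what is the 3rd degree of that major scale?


Reasoning:
The relative major shares the key signature and is a minor 3rd above the minor tonic
A minor 3rd above F# is A
→ relative major of F# minor is A major
A major scale: A B C# D E F# G#
= A major; 3rd degree = C#


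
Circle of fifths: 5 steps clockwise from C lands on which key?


Each clockwise step on the circle of fifths moves up a perfect 5th
From C: C → G → D → A → E → B
= B


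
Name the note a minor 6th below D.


Solution.
A 6th spans 6 letter names, so from D we land on F
A minor 6th = 8 semitones below D
Spell F at that pitch: F#
= F#


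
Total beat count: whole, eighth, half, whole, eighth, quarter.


Solution.
Beat values:
  whole = 4 beats
  eighth = 0.5 beats
  half = 2 beats
  whole = 4 beats
  eighth = 0.5 beats
  quarter = 1 beat
Sum = 4 + 0.5 + 2 + 4 + 0.5 + 1
= 12 beats


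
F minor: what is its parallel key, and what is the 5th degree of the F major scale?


Solution.
Parallel keys share the same tonic but differ in mode
F minor → parallel is F major
F major scale: F G A Bb C D E
= F major; 5th degree = C


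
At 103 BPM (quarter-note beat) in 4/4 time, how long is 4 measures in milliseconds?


Let's work it out.
Quarter-note beat duration = 60000 / 103 ms
Beats per measure (4/4) = 4
One measure = 4 × 60000 / 103 = 240000 / 103 ms
4 measures = 4 × 240000 / 103 = 960000 / 103
= 9320.4 ms


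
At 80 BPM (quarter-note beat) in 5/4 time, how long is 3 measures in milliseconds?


Solution.
Quarter-note beat duration = 60000 / 80 ms
Beats per measure (5/4) = 5
One measure = 5 × 60000 / 80 = 300000 / 80 ms
3 measures = 3 × 300000 / 80 = 900000 / 80
= 11250.0 ms


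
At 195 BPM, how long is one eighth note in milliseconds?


One quarter-note beat = 60000 / BPM = 60000 / 195 ms
Eighth note = 1/2 × quarter note
Duration = 1/2 × 60000 / 195 = 30000 / 195
= 153.8 ms


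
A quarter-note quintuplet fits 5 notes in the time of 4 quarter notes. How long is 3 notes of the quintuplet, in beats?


Quintuplet: 5 notes occupy the space of 4 quarter notes
Space = 4 × 1 = 4 beats
Each quintuplet note = 4 / 5 = 4/5 beats
3 notes = 3 × 4/5 = 12/5
= 12/5 beats


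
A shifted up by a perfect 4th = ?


Solution.
perfect 4th: 4 letter names, 5 semitones
Letter: A + 3 → D
Pitch: A + 5 semitones, spelled as a D → D
= D


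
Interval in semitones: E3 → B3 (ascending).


Absolute semitone position = octave×12 + chromatic position
E3: 3×12 + 4 = 40
B3: 3×12 + 11 = 47
Difference = 47 - 40 = 7
= 7 semitones


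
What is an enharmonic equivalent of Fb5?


Enharmonic notes sound the same pitch but are spelled with different letter names
Fb and E name the same pitch class
= E5


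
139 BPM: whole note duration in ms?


One quarter-note beat = 60000 / BPM = 60000 / 139 ms
Whole note = 4 × quarter note
Duration = 4 × 60000 / 139 = 240000 / 139
= 1726.6 ms


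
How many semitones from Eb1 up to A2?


Step by step:
Absolute semitone position = octave×12 + chromatic position
Eb1: 1×12 + 3 = 15
A2: 2×12 + 9 = 33
Difference = 33 - 15 = 18
= 18 semitones


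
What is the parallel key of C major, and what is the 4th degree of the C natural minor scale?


Reasoning:
Parallel keys share the same tonic but differ in mode
C major → parallel is C minor
C natural minor scale: C D Eb F G Ab Bb
= C minor; 4th degree = F


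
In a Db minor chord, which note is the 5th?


Minor triad = root + minor 3rd (3 semitones) + perfect 5th (7 semitones)
A triad on Db stacks thirds, so the chord tones use letter names D-F-A
Root: Db
Minor 3rd above Db: Fb
Perfect 5th above Db: Ab
The 5th = Ab


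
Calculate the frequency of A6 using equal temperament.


f = 440 × 2^(n/12) where n = semitones from A4
A6: 24 semitones from A4
f = 440 × 2^(24/12)
f = 1760.00 Hz


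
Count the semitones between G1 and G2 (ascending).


Let's work it out.
Absolute semitone position = octave×12 + chromatic position
G1: 1×12 + 7 = 19
G2: 2×12 + 7 = 31
Difference = 31 - 19 = 12
= 12 semitones


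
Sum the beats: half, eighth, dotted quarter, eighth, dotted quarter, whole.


Step by step:
Beat values:
  half = 2 beats
  eighth = 0.5 beats
  dotted quarter = 1.5 beats
  eighth = 0.5 beats
  dotted quarter = 1.5 beats
  whole = 4 beats
Sum = 2 + 0.5 + 1.5 + 0.5 + 1.5 + 4
= 10 beats


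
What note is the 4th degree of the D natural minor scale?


Step by step:
Natural minor scale pattern: W-H-W-W-H-W-W (2-1-2-2-1-2-2 semitones)
Starting from D:
  D + 2 semitones → E
  E + 1 semitone → F
  F + 2 semitones → G
  G + 2 semitones → A
  A + 1 semitone → Bb
  Bb + 2 semitones → C
  C + 2 semitones → D
Scale: D E F G A Bb C
Degree 4 = G


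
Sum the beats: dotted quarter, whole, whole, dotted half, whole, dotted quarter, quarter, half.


Let's work it out.
Beat values:
  dotted quarter = 1.5 beats
  whole = 4 beats
  whole = 4 beats
  dotted half = 3 beats
  whole = 4 beats
  dotted quarter = 1.5 beats
  quarter = 1 beat
  half = 2 beats
Sum = 1.5 + 4 + 4 + 3 + 4 + 1.5 + 1 + 2
= 21 beats


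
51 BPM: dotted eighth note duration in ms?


Reasoning:
One quarter-note beat = 60000 / BPM = 60000 / 51 ms
Dotted eighth note = 3/4 × quarter note
Duration = 3/4 × 60000 / 51 = 45000 / 51
= 882.4 ms


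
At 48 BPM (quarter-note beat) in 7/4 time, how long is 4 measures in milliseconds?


Let's work it out.
Quarter-note beat duration = 60000 / 48 ms
Beats per measure (7/4) = 7
One measure = 7 × 60000 / 48 = 420000 / 48 ms
4 measures = 4 × 420000 / 48 = 1680000 / 48
= 35000.0 ms


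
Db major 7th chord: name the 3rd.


Step by step:
Major 7th chord = root + major 3rd + perfect 5th + major 7th
Seventh chords stack in thirds, so the letter names are D-F-A-C
Root: Db
Major 3rd above Db: F
Perfect 5th above Db: Ab
Major 7th above Db: C
The 3rd = F


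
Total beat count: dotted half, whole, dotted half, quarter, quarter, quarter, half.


Step by step:
Beat values:
  dotted half = 3 beats
  whole = 4 beats
  dotted half = 3 beats
  quarter = 1 beat
  quarter = 1 beat
  quarter = 1 beat
  half = 2 beats
Sum = 3 + 4 + 3 + 1 + 1 + 1 + 2
= 15 beats


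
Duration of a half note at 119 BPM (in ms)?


Reasoning:
One quarter-note beat = 60000 / BPM = 60000 / 119 ms
Half note = 2 × quarter note
Duration = 2 × 60000 / 119 = 120000 / 119
= 1008.4 ms


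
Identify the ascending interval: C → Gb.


Letter names: C → G spans 5 letter names → a 5th
Semitones: C → Gb = 6 half-steps
A 5th of 6 semitones is a diminished 5th
= diminished 5th


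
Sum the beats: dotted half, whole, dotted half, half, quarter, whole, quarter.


Reasoning:
Beat values:
  dotted half = 3 beats
  whole = 4 beats
  dotted half = 3 beats
  half = 2 beats
  quarter = 1 beat
  whole = 4 beats
  quarter = 1 beat
Sum = 3 + 4 + 3 + 2 + 1 + 4 + 1
= 18 beats


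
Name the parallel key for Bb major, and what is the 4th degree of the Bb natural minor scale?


Parallel keys share the same tonic but differ in mode
Bb major → parallel is Bb minor
Bb natural minor scale: Bb C Db Eb F Gb Ab
= Bb minor; 4th degree = Eb


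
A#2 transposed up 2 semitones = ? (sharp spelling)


Step by step:
A#2: chromatic position 10 in octave 2 → absolute = 2×12 + 10 = 34
Transpose up 2: 34 + 2 = 36
36 = 3×12 + 0 → C in octave 3
Result = C3


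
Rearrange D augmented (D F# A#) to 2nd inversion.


Solution.
Root position: D F# A#
2nd inversion: move root and 3rd up an octave
Bass note: A#
Notes (bottom to top) = A# D F#


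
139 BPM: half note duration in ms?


Step by step:
One quarter-note beat = 60000 / BPM = 60000 / 139 ms
Half note = 2 × quarter note
Duration = 2 × 60000 / 139 = 120000 / 139
= 863.3 ms


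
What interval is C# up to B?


Step by step:
Letter names: C → B spans 7 letter names → a 7th
Semitones: C# → B = 10 half-steps
A 7th of 10 semitones is a minor 7th
= minor 7th


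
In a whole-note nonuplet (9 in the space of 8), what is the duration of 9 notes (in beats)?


Solution.
Nonuplet: 9 notes occupy the space of 8 whole notes
Space = 8 × 4 = 32 beats
Each nonuplet note = 32 / 9 = 32/9 beats
9 notes = 9 × 32/9 = 32
= 32 beats


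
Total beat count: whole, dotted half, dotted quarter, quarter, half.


Beat values:
  whole = 4 beats
  dotted half = 3 beats
  dotted quarter = 1.5 beats
  quarter = 1 beat
  half = 2 beats
Sum = 4 + 3 + 1.5 + 1 + 2
= 11.5 beats


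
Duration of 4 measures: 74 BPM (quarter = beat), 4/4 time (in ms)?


Quarter-note beat duration = 60000 / 74 ms
Beats per measure (4/4) = 4
One measure = 4 × 60000 / 74 = 240000 / 74 ms
4 measures = 4 × 240000 / 74 = 960000 / 74
= 12973.0 ms


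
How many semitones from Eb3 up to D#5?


Let's work it out.
Absolute semitone position = octave×12 + chromatic position
Eb3: 3×12 + 3 = 39
D#5: 5×12 + 3 = 63
Difference = 63 - 39 = 24
= 24 semitones


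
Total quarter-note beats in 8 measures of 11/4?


Working:
Time signature 11/4: the bottom number 4 means the quarter note gets one count
The top number 11 means 11 quarter-note beats per measure
Total = 11 × 8 measures
= 88 quarter-note beats


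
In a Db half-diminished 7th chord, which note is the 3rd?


Step by step:
Half-diminished 7th chord = root + minor 3rd + diminished 5th + minor 7th
Seventh chords stack in thirds, so the letter names are D-F-A-C
Root: Db
Minor 3rd above Db: Fb
Diminished 5th above Db: Abb
Minor 7th above Db: Cb
The 3rd = Fb


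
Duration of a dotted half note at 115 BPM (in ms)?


Solution.
One quarter-note beat = 60000 / BPM = 60000 / 115 ms
Dotted half note = 3 × quarter note
Duration = 3 × 60000 / 115 = 180000 / 115
= 1565.2 ms


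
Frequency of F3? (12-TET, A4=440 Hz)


Working:
f = 440 × 2^(n/12) where n = semitones from A4
F3: -16 semitones from A4
f = 440 × 2^(-16/12)
f = 174.61 Hz


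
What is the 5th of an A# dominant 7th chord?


Dominant 7th chord = root + major 3rd + perfect 5th + minor 7th
Seventh chords stack in thirds, so the letter names are A-C-E-G
Root: A#
Major 3rd above A#: C##
Perfect 5th above A#: E#
Minor 7th above A#: G#
The 5th = E#


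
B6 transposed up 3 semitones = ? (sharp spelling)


Let's work it out.
B6: chromatic position 11 in octave 6 → absolute = 6×12 + 11 = 83
Transpose up 3: 83 + 3 = 86
86 = 7×12 + 2 → D in octave 7
Result = D7


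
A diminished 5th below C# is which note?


Solution.
A 5th spans 5 letter names, so from C we land on F
A diminished 5th = 6 semitones below C#
Spell F at that pitch: F##
= F##


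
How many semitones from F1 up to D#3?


Solution.
Absolute semitone position = octave×12 + chromatic position
F1: 1×12 + 5 = 17
D#3: 3×12 + 3 = 39
Difference = 39 - 17 = 22
= 22 semitones


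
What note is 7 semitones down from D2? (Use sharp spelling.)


Step by step:
D2: chromatic position 2 in octave 2 → absolute = 2×12 + 2 = 26
Transpose down 7: 26 - 7 = 19
19 = 1×12 + 7 → G in octave 1
Result = G1


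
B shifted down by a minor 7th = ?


Reasoning:
minor 7th: 7 letter names, 10 semitones
Letter: B - 6 → C
Pitch: B - 10 semitones, spelled as a C → C#
= C#


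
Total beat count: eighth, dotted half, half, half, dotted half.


Beat values:
  eighth = 0.5 beats
  dotted half = 3 beats
  half = 2 beats
  half = 2 beats
  dotted half = 3 beats
Sum = 0.5 + 3 + 2 + 2 + 3
= 10.5 beats


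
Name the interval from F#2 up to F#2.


Letter names: F → F spans 1 letter name → a unison
Semitones: F#2 → F#2 = 0 half-steps
A unison of 0 semitones is a perfect unison
= perfect unison


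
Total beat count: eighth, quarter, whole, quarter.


Beat values:
  eighth = 0.5 beats
  quarter = 1 beat
  whole = 4 beats
  quarter = 1 beat
Sum = 0.5 + 1 + 4 + 1
= 6.5 beats


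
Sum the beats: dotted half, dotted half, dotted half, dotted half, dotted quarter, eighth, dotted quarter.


Solution.
Beat values:
  dotted half = 3 beats
  dotted half = 3 beats
  dotted half = 3 beats
  dotted half = 3 beats
  dotted quarter = 1.5 beats
  eighth = 0.5 beats
  dotted quarter = 1.5 beats
Sum = 3 + 3 + 3 + 3 + 1.5 + 0.5 + 1.5
= 15.5 beats


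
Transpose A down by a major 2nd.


major 2nd: 2 letter names, 2 semitones
Letter: A - 1 → G
Pitch: A - 2 semitones, spelled as a G → G
= G


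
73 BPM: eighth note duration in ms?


Step by step:
One quarter-note beat = 60000 / BPM = 60000 / 73 ms
Eighth note = 1/2 × quarter note
Duration = 1/2 × 60000 / 73 = 30000 / 73
= 411.0 ms


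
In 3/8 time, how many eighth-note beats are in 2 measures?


Working:
Time signature 3/8: the bottom number 8 means the eighth note gets one count
The top number 3 means 3 eighth-note beats per measure
Total = 3 × 2 measures
= 6 eighth-note beats


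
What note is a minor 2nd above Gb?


Solution.
A 2nd spans 2 letter names, so from G we land on A
A minor 2nd = 1 semitone above Gb
Spell A at that pitch: Abb
= Abb


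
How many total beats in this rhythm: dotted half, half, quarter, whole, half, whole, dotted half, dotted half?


Solution.
Beat values:
  dotted half = 3 beats
  half = 2 beats
  quarter = 1 beat
  whole = 4 beats
  half = 2 beats
  whole = 4 beats
  dotted half = 3 beats
  dotted half = 3 beats
Sum = 3 + 2 + 1 + 4 + 2 + 4 + 3 + 3
= 22 beats


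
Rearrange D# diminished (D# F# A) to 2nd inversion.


Step by step:
Root position: D# F# A
2nd inversion: move root and 3rd up an octave
Bass note: A
Notes (bottom to top) = A D# F#


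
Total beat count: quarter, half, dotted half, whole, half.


Reasoning:
Beat values:
  quarter = 1 beat
  half = 2 beats
  dotted half = 3 beats
  whole = 4 beats
  half = 2 beats
Sum = 1 + 2 + 3 + 4 + 2
= 12 beats


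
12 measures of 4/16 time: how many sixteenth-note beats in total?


Step by step:
Time signature 4/16: the bottom number 16 means the sixteenth note gets one count
The top number 4 means 4 sixteenth-note beats per measure
Total = 4 × 12 measures
= 48 sixteenth-note beats


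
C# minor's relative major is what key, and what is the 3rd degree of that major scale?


Step by step:
The relative major shares the key signature and is a minor 3rd above the minor tonic
A minor 3rd above C# is E
→ relative major of C# minor is E major
E major scale: E F# G# A B C# D#
= E major; 3rd degree = G#


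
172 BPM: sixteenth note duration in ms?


Working:
One quarter-note beat = 60000 / BPM = 60000 / 172 ms
Sixteenth note = 1/4 × quarter note
Duration = 1/4 × 60000 / 172 = 15000 / 172
= 87.2 ms


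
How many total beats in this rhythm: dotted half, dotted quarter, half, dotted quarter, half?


Reasoning:
Beat values:
  dotted half = 3 beats
  dotted quarter = 1.5 beats
  half = 2 beats
  dotted quarter = 1.5 beats
  half = 2 beats
Sum = 3 + 1.5 + 2 + 1.5 + 2
= 10 beats


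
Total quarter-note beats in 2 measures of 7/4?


Step by step:
Time signature 7/4: the bottom number 4 means the quarter note gets one count
The top number 7 means 7 quarter-note beats per measure
Total = 7 × 2 measures
= 14 quarter-note beats


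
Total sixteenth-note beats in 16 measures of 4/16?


Time signature 4/16: the bottom number 16 means the sixteenth note gets one count
The top number 4 means 4 sixteenth-note beats per measure
Total = 4 × 16 measures
= 64 sixteenth-note beats


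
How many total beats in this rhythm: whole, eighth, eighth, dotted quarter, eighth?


Solution.
Beat values:
  whole = 4 beats
  eighth = 0.5 beats
  eighth = 0.5 beats
  dotted quarter = 1.5 beats
  eighth = 0.5 beats
Sum = 4 + 0.5 + 0.5 + 1.5 + 0.5
= 7 beats


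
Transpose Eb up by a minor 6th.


Solution.
minor 6th: 6 letter names, 8 semitones
Letter: E + 5 → C
Pitch: Eb + 8 semitones, spelled as a C → Cb
= Cb


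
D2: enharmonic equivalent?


Enharmonic notes sound the same pitch but are spelled with different letter names
D and C## name the same pitch class
= C##2


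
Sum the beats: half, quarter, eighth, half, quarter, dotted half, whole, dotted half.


Beat values:
  half = 2 beats
  quarter = 1 beat
  eighth = 0.5 beats
  half = 2 beats
  quarter = 1 beat
  dotted half = 3 beats
  whole = 4 beats
  dotted half = 3 beats
Sum = 2 + 1 + 0.5 + 2 + 1 + 3 + 4 + 3
= 16.5 beats


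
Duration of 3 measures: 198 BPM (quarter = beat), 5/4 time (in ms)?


Quarter-note beat duration = 60000 / 198 ms
Beats per measure (5/4) = 5
One measure = 5 × 60000 / 198 = 300000 / 198 ms
3 measures = 3 × 300000 / 198 = 900000 / 198
= 4545.5 ms


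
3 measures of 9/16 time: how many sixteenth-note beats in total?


Solution.
Time signature 9/16: the bottom number 16 means the sixteenth note gets one count
The top number 9 means 9 sixteenth-note beats per measure
Total = 9 × 3 measures
= 27 sixteenth-note beats


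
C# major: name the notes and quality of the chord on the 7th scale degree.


C# major scale: C# D# E# F# G# A# B#
Diatonic triad on degree 7 stacks scale notes 7, 2, 4: B# D# F#
B#→D# = 3 semitones; B#→F# = 6 semitones → diminished triad
= B# D# F# (diminished)


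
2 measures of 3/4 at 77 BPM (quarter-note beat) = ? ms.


Reasoning:
Quarter-note beat duration = 60000 / 77 ms
Beats per measure (3/4) = 3
One measure = 3 × 60000 / 77 = 180000 / 77 ms
2 measures = 2 × 180000 / 77 = 360000 / 77
= 4675.3 ms


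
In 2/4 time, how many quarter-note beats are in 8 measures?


Time signature 2/4: the bottom number 4 means the quarter note gets one count
The top number 2 means 2 quarter-note beats per measure
Total = 2 × 8 measures
= 16 quarter-note beats


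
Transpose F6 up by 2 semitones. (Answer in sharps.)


Step by step:
F6: chromatic position 5 in octave 6 → absolute = 6×12 + 5 = 77
Transpose up 2: 77 + 2 = 79
79 = 6×12 + 7 → G in octave 6
Result = G6


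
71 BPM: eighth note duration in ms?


Let's work it out.
One quarter-note beat = 60000 / BPM = 60000 / 71 ms
Eighth note = 1/2 × quarter note
Duration = 1/2 × 60000 / 71 = 30000 / 71
= 422.5 ms


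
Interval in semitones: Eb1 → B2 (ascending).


Let's work it out.
Absolute semitone position = octave×12 + chromatic position
Eb1: 1×12 + 3 = 15
B2: 2×12 + 11 = 35
Difference = 35 - 15 = 20
= 20 semitones


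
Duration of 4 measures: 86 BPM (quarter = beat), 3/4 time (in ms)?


Solution.
Quarter-note beat duration = 60000 / 86 ms
Beats per measure (3/4) = 3
One measure = 3 × 60000 / 86 = 180000 / 86 ms
4 measures = 4 × 180000 / 86 = 720000 / 86
= 8372.1 ms


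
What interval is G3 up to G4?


Step by step:
Letter names: G → G spans 8 letter names → an octave
Semitones: G3 → G4 = 12 half-steps
An octave of 12 semitones is a perfect octave
= perfect octave


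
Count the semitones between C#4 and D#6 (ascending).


Absolute semitone position = octave×12 + chromatic position
C#4: 4×12 + 1 = 49
D#6: 6×12 + 3 = 75
Difference = 75 - 49 = 26
= 26 semitones


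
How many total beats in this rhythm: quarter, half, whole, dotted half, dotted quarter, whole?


Working:
Beat values:
  quarter = 1 beat
  half = 2 beats
  whole = 4 beats
  dotted half = 3 beats
  dotted quarter = 1.5 beats
  whole = 4 beats
Sum = 1 + 2 + 4 + 3 + 1.5 + 4
= 15.5 beats


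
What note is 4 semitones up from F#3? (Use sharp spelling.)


Reasoning:
F#3: chromatic position 6 in octave 3 → absolute = 3×12 + 6 = 42
Transpose up 4: 42 + 4 = 46
46 = 3×12 + 10 → A# in octave 3
Result = A#3


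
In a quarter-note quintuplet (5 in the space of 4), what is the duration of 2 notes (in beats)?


Step by step:
Quintuplet: 5 notes occupy the space of 4 quarter notes
Space = 4 × 1 = 4 beats
Each quintuplet note = 4 / 5 = 4/5 beats
2 notes = 2 × 4/5 = 8/5
= 8/5 beats


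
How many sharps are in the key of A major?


Working:
Sharp major keys follow the circle of fifths: C(0), G(1), D(2), A(3), E(4), B(5), F#(6), C#(7)
A major has 3 sharps
Order of sharps: F# C# G# D# A# E# B# → first 3: F#, C#, G#
= 3 sharps


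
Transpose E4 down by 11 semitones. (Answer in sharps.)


Step by step:
E4: chromatic position 4 in octave 4 → absolute = 4×12 + 4 = 52
Transpose down 11: 52 - 11 = 41
41 = 3×12 + 5 → F in octave 3
Result = F3


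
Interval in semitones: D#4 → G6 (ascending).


Working:
Absolute semitone position = octave×12 + chromatic position
D#4: 4×12 + 3 = 51
G6: 6×12 + 7 = 79
Difference = 79 - 51 = 28
= 28 semitones


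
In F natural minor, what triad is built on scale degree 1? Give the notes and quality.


Step by step:
F natural minor scale: F G Ab Bb C Db Eb
Diatonic triad on degree 1 stacks scale notes 1, 3, 5: F Ab C
F→Ab = 3 semitones; F→C = 7 semitones → minor triad
= F Ab C (minor)


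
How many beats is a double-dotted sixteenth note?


Working:
Base sixteenth note = 1/4 beats
Dot 1 adds half the previous value: +1/8
Dot 2 adds half the previous value: +1/16
One double-dotted sixteenth = 1/4 + 1/8 + 1/16 = 7/16
= 7/16 beats


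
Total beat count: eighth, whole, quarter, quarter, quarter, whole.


Beat values:
  eighth = 0.5 beats
  whole = 4 beats
  quarter = 1 beat
  quarter = 1 beat
  quarter = 1 beat
  whole = 4 beats
Sum = 0.5 + 4 + 1 + 1 + 1 + 4
= 11.5 beats


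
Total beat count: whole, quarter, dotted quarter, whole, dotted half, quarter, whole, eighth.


Let's work it out.
Beat values:
  whole = 4 beats
  quarter = 1 beat
  dotted quarter = 1.5 beats
  whole = 4 beats
  dotted half = 3 beats
  quarter = 1 beat
  whole = 4 beats
  eighth = 0.5 beats
Sum = 4 + 1 + 1.5 + 4 + 3 + 1 + 4 + 0.5
= 19 beats


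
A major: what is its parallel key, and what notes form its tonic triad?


Reasoning:
Parallel keys share the same tonic but differ in mode
A major → parallel is A minor
Tonic triad of A minor = A C E
= A minor; triad = A C E


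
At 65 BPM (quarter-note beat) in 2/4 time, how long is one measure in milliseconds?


Let's work it out.
Quarter-note beat duration = 60000 / 65 ms
Beats per measure (2/4) = 2
One measure = 2 × 60000 / 65 = 120000 / 65 ms
= 1846.2 ms


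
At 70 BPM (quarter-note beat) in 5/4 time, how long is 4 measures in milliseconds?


Working:
Quarter-note beat duration = 60000 / 70 ms
Beats per measure (5/4) = 5
One measure = 5 × 60000 / 70 = 300000 / 70 ms
4 measures = 4 × 300000 / 70 = 1200000 / 70
= 17142.9 ms


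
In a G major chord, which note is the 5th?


Working:
Major triad = root + major 3rd (4 semitones) + perfect 5th (7 semitones)
A triad on G stacks thirds, so the chord tones use letter names G-B-D
Root: G
Major 3rd above G: B
Perfect 5th above G: D
The 5th = D


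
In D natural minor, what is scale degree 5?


Reasoning:
Natural minor scale pattern: W-H-W-W-H-W-W (2-1-2-2-1-2-2 semitones)
Starting from D:
  D + 2 semitones → E
  E + 1 semitone → F
  F + 2 semitones → G
  G + 2 semitones → A
  A + 1 semitone → Bb
  Bb + 2 semitones → C
  C + 2 semitones → D
Scale: D E F G A Bb C
Degree 5 = A


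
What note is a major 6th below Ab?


Solution.
A 6th spans 6 letter names, so from A we land on C
A major 6th = 9 semitones below Ab
Spell C at that pitch: Cb
= Cb


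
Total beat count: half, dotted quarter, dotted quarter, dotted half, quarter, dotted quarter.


Reasoning:
Beat values:
  half = 2 beats
  dotted quarter = 1.5 beats
  dotted quarter = 1.5 beats
  dotted half = 3 beats
  quarter = 1 beat
  dotted quarter = 1.5 beats
Sum = 2 + 1.5 + 1.5 + 3 + 1 + 1.5
= 10.5 beats


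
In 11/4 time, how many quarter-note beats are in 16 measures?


Time signature 11/4: the bottom number 4 means the quarter note gets one count
The top number 11 means 11 quarter-note beats per measure
Total = 11 × 16 measures
= 176 quarter-note beats


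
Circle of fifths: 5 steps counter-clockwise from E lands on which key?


Step by step:
Each counter-clockwise step moves down a perfect 5th (= up a perfect 4th)
From E: E → A → D → G → C → F
= F


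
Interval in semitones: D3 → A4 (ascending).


Absolute semitone position = octave×12 + chromatic position
D3: 3×12 + 2 = 38
A4: 4×12 + 9 = 57
Difference = 57 - 38 = 19
= 19 semitones


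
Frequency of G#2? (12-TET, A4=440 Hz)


Step by step:
f = 440 × 2^(n/12) where n = semitones from A4
G#2: -25 semitones from A4
f = 440 × 2^(-25/12)
f = 103.83 Hz


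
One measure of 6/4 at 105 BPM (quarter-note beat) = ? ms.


Solution.
Quarter-note beat duration = 60000 / 105 ms
Beats per measure (6/4) = 6
One measure = 6 × 60000 / 105 = 360000 / 105 ms
= 3428.6 ms


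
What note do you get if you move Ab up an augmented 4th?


Solution.
augmented 4th: 4 letter names, 6 semitones
Letter: A + 3 → D
Pitch: Ab + 6 semitones, spelled as a D → D
= D


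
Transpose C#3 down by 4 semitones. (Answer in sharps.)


Solution.
C#3: chromatic position 1 in octave 3 → absolute = 3×12 + 1 = 37
Transpose down 4: 37 - 4 = 33
33 = 2×12 + 9 → A in octave 2
Result = A2


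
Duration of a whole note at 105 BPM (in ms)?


One quarter-note beat = 60000 / BPM = 60000 / 105 ms
Whole note = 4 × quarter note
Duration = 4 × 60000 / 105 = 240000 / 105
= 2285.7 ms


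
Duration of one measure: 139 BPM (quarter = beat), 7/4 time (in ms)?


Reasoning:
Quarter-note beat duration = 60000 / 139 ms
Beats per measure (7/4) = 7
One measure = 7 × 60000 / 139 = 420000 / 139 ms
= 3021.6 ms


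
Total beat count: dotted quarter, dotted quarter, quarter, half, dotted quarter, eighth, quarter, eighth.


Working:
Beat values:
  dotted quarter = 1.5 beats
  dotted quarter = 1.5 beats
  quarter = 1 beat
  half = 2 beats
  dotted quarter = 1.5 beats
  eighth = 0.5 beats
  quarter = 1 beat
  eighth = 0.5 beats
Sum = 1.5 + 1.5 + 1 + 2 + 1.5 + 0.5 + 1 + 0.5
= 9.5 beats


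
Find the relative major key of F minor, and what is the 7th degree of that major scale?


The relative major shares the key signature and is a minor 3rd above the minor tonic
A minor 3rd above F is Ab
→ relative major of F minor is Ab major
Ab major scale: Ab Bb C Db Eb F G
= Ab major; 7th degree = G


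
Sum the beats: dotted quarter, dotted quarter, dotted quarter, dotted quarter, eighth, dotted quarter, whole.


Let's work it out.
Beat values:
  dotted quarter = 1.5 beats
  dotted quarter = 1.5 beats
  dotted quarter = 1.5 beats
  dotted quarter = 1.5 beats
  eighth = 0.5 beats
  dotted quarter = 1.5 beats
  whole = 4 beats
Sum = 1.5 + 1.5 + 1.5 + 1.5 + 0.5 + 1.5 + 4
= 12 beats


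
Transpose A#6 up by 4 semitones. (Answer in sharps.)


Solution.
A#6: chromatic position 10 in octave 6 → absolute = 6×12 + 10 = 82
Transpose up 4: 82 + 4 = 86
86 = 7×12 + 2 → D in octave 7
Result = D7


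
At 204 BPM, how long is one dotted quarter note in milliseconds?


Let's work it out.
One quarter-note beat = 60000 / BPM = 60000 / 204 ms
Dotted quarter note = 3/2 × quarter note
Duration = 3/2 × 60000 / 204 = 90000 / 204
= 441.2 ms


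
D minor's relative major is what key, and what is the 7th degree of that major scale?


Reasoning:
The relative major shares the key signature and is a minor 3rd above the minor tonic
A minor 3rd above D is F
→ relative major of D minor is F major
F major scale: F G A Bb C D E
= F major; 7th degree = E


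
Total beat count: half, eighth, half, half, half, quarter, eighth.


Solution.
Beat values:
  half = 2 beats
  eighth = 0.5 beats
  half = 2 beats
  half = 2 beats
  half = 2 beats
  quarter = 1 beat
  eighth = 0.5 beats
Sum = 2 + 0.5 + 2 + 2 + 2 + 1 + 0.5
= 10 beats


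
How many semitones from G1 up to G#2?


Working:
Absolute semitone position = octave×12 + chromatic position
G1: 1×12 + 7 = 19
G#2: 2×12 + 8 = 32
Difference = 32 - 19 = 13
= 13 semitones


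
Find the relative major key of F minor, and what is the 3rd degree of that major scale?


Solution.
The relative major shares the key signature and is a minor 3rd above the minor tonic
A minor 3rd above F is Ab
→ relative major of F minor is Ab major
Ab major scale: Ab Bb C Db Eb F G
= Ab major; 3rd degree = C


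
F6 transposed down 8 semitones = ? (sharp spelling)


Let's work it out.
F6: chromatic position 5 in octave 6 → absolute = 6×12 + 5 = 77
Transpose down 8: 77 - 8 = 69
69 = 5×12 + 9 → A in octave 5
Result = A5


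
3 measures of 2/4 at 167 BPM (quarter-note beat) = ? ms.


Solution.
Quarter-note beat duration = 60000 / 167 ms
Beats per measure (2/4) = 2
One measure = 2 × 60000 / 167 = 120000 / 167 ms
3 measures = 3 × 120000 / 167 = 360000 / 167
= 2155.7 ms


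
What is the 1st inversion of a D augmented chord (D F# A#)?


Solution.
Root position: D F# A#
1st inversion: move root up an octave
Bass note: F#
Notes (bottom to top) = F# A# D


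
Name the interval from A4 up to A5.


Reasoning:
Letter names: A → A spans 8 letter names → an octave
Semitones: A4 → A5 = 12 half-steps
An octave of 12 semitones is a perfect octave
= perfect octave


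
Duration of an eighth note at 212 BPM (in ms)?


Let's work it out.
One quarter-note beat = 60000 / BPM = 60000 / 212 ms
Eighth note = 1/2 × quarter note
Duration = 1/2 × 60000 / 212 = 30000 / 212
= 141.5 ms


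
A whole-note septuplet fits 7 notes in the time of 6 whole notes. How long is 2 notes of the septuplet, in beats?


Solution.
Septuplet: 7 notes occupy the space of 6 whole notes
Space = 6 × 4 = 24 beats
Each septuplet note = 24 / 7 = 24/7 beats
2 notes = 2 × 24/7 = 48/7
= 48/7 beats


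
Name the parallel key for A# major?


Solution.
Parallel keys share the same tonic but differ in mode
A# major → parallel is A# minor
= A# minor


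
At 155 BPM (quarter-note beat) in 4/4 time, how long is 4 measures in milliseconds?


Quarter-note beat duration = 60000 / 155 ms
Beats per measure (4/4) = 4
One measure = 4 × 60000 / 155 = 240000 / 155 ms
4 measures = 4 × 240000 / 155 = 960000 / 155
= 6193.5 ms


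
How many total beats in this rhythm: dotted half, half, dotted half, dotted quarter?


Let's work it out.
Beat values:
  dotted half = 3 beats
  half = 2 beats
  dotted half = 3 beats
  dotted quarter = 1.5 beats
Sum = 3 + 2 + 3 + 1.5
= 9.5 beats


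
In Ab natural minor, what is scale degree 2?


Natural minor scale pattern: W-H-W-W-H-W-W (2-1-2-2-1-2-2 semitones)
Starting from Ab:
  Ab + 2 semitones → Bb
  Bb + 1 semitone → Cb
  Cb + 2 semitones → Db
  Db + 2 semitones → Eb
  Eb + 1 semitone → Fb
  Fb + 2 semitones → Gb
  Gb + 2 semitones → Ab
Scale: Ab Bb Cb Db Eb Fb Gb
Degree 2 = Bb


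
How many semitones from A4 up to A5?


Solution.
Absolute semitone position = octave×12 + chromatic position
A4: 4×12 + 9 = 57
A5: 5×12 + 9 = 69
Difference = 69 - 57 = 12
= 12 semitones


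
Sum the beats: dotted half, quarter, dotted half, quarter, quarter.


Let's work it out.
Beat values:
  dotted half = 3 beats
  quarter = 1 beat
  dotted half = 3 beats
  quarter = 1 beat
  quarter = 1 beat
Sum = 3 + 1 + 3 + 1 + 1
= 9 beats


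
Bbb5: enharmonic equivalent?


Step by step:
Enharmonic notes sound the same pitch but are spelled with different letter names
Bbb and A name the same pitch class
= A5


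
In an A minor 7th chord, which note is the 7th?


Minor 7th chord = root + minor 3rd + perfect 5th + minor 7th
Seventh chords stack in thirds, so the letter names are A-C-E-G
Root: A
Minor 3rd above A: C
Perfect 5th above A: E
Minor 7th above A: G
The 7th = G


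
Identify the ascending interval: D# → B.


Solution.
Letter names: D → B spans 6 letter names → a 6th
Semitones: D# → B = 8 half-steps
A 6th of 8 semitones is a minor 6th
= minor 6th


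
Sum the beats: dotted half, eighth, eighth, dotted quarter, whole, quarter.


Beat values:
  dotted half = 3 beats
  eighth = 0.5 beats
  eighth = 0.5 beats
  dotted quarter = 1.5 beats
  whole = 4 beats
  quarter = 1 beat
Sum = 3 + 0.5 + 0.5 + 1.5 + 4 + 1
= 10.5 beats


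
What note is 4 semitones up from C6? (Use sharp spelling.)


Reasoning:
C6: chromatic position 0 in octave 6 → absolute = 6×12 + 0 = 72
Transpose up 4: 72 + 4 = 76
76 = 6×12 + 4 → E in octave 6
Result = E6


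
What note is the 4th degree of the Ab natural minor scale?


Step by step:
Natural minor scale pattern: W-H-W-W-H-W-W (2-1-2-2-1-2-2 semitones)
Starting from Ab:
  Ab + 2 semitones → Bb
  Bb + 1 semitone → Cb
  Cb + 2 semitones → Db
  Db + 2 semitones → Eb
  Eb + 1 semitone → Fb
  Fb + 2 semitones → Gb
  Gb + 2 semitones → Ab
Scale: Ab Bb Cb Db Eb Fb Gb
Degree 4 = Db


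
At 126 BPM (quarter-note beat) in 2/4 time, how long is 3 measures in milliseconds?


Step by step:
Quarter-note beat duration = 60000 / 126 ms
Beats per measure (2/4) = 2
One measure = 2 × 60000 / 126 = 120000 / 126 ms
3 measures = 3 × 120000 / 126 = 360000 / 126
= 2857.1 ms


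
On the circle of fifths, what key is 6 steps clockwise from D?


Working:
Each clockwise step on the circle of fifths moves up a perfect 5th
From D: D → A → E → B → F#/Gb → Db → Ab
= Ab


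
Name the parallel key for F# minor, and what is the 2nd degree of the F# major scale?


Reasoning:
Parallel keys share the same tonic but differ in mode
F# minor → parallel is F# major
F# major scale: F# G# A# B C# D# E#
= F# major; 2nd degree = G#


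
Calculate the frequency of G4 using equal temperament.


Working:
f = 440 × 2^(n/12) where n = semitones from A4
G4: -2 semitones from A4
f = 440 × 2^(-2/12)
f = 392.00 Hz


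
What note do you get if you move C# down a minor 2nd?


Solution.
minor 2nd: 2 letter names, 1 semitones
Letter: C - 1 → B
Pitch: C# - 1 semitones, spelled as a B → B#
= B#


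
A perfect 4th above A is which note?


A 4th spans 4 letter names, so from A we land on D
A perfect 4th = 5 semitones above A
Spell D at that pitch: D
= D


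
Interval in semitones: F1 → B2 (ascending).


Working:
Absolute semitone position = octave×12 + chromatic position
F1: 1×12 + 5 = 17
B2: 2×12 + 11 = 35
Difference = 35 - 17 = 18
= 18 semitones


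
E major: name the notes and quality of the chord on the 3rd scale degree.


E major scale: E F# G# A B C# D#
Diatonic triad on degree 3 stacks scale notes 3, 5, 7: G# B D#
G#→B = 3 semitones; G#→D# = 7 semitones → minor triad
= G# B D# (minor)


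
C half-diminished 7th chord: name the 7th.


Working:
Half-diminished 7th chord = root + minor 3rd + diminished 5th + minor 7th
Seventh chords stack in thirds, so the letter names are C-E-G-B
Root: C
Minor 3rd above C: Eb
Diminished 5th above C: Gb
Minor 7th above C: Bb
The 7th = Bb


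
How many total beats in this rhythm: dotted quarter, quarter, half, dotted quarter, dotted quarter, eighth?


Step by step:
Beat values:
  dotted quarter = 1.5 beats
  quarter = 1 beat
  half = 2 beats
  dotted quarter = 1.5 beats
  dotted quarter = 1.5 beats
  eighth = 0.5 beats
Sum = 1.5 + 1 + 2 + 1.5 + 1.5 + 0.5
= 8 beats
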